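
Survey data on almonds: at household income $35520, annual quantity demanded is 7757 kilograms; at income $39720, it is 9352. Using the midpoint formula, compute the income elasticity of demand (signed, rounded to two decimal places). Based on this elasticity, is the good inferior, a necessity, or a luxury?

%ΔQ = (9352 − 7757)/[( 7757 + 9352)/2] = 1595/8554.5 = 0.186451…
%ΔIncome = (39720 − 35520)/[( 35520 + 39720)/2] = 4200/37620 = 0.111642…
E_income = (1595/8554.5) / (4200/37620) = 1.6700…
E_income > 1 ⇒ normal good, luxury.

1.67; luxury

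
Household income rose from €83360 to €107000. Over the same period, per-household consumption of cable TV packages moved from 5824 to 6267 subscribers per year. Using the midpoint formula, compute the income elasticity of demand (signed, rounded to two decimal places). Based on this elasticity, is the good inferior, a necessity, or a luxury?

%ΔQ = (6267 − 5824)/[( 5824 + 6267)/2] = 443/6045.5 = 0.073277…
%ΔIncome = (107000 − 83360)/[( 83360 + 107000)/2] = 23640/95180 = 0.248371…
E_income = (443/6045.5) / (23640/95180) = 0.2950…
0 < E_income < 1 ⇒ normal good, necessity.

0.30; necessity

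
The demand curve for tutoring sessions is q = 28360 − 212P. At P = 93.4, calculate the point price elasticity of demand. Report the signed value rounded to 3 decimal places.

-2.313

dq/dP = −212. At P = 93.4, q = 28360 − 212(93.4) = 8559.2.
Ed = (dq/dP)·(P/q) = −212 × (93.4/8559.2) = -2.31339…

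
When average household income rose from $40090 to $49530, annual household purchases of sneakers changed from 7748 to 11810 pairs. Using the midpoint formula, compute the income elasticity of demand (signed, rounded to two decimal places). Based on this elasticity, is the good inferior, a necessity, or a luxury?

%ΔQ = (11810 − 7748)/[( 7748 + 11810)/2] = 4062/9779 = 0.415379…
%ΔIncome = (49530 − 40090)/[( 40090 + 49530)/2] = 9440/44810 = 0.210667…
E_income = (4062/9779) / (9440/44810) = 1.9717…
E_income > 1 ⇒ normal good, luxury.

1.97; luxury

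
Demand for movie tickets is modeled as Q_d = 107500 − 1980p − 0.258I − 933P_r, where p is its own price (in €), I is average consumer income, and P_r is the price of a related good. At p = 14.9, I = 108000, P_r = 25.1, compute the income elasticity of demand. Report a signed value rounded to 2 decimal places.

-1.04

At the given values, Q_d = 107500 − 1980(14.9) − 0.258(108000) − 933(25.1) = 26715.7.
∂Q_d/∂I = -0.258.
E = (-0.258) × (108000/26715.7) = -1.0429…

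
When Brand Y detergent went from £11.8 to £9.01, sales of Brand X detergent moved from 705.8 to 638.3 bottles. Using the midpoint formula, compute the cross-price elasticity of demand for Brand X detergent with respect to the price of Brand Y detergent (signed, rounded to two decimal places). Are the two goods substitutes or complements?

%ΔQ_{Brand X detergent} = (638.3 − 705.8)/avg = -67.5/672.05 = -0.100438…
%ΔP_{Brand Y detergent} = (9.01 − 11.8)/avg = -2.79/10.405 = -0.268140…
E_cross = (-67.5/672.05) / (-2.79/10.405) = 0.3745…
E_cross > 0 ⇒ the goods are substitutes.

0.37; substitutes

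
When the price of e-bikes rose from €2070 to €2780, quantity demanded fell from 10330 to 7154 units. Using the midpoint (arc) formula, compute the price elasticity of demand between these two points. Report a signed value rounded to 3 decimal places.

-1.241

%ΔQ = (7154 − 10330) / [(10330 + 7154)/2] = -3176/8742 = -0.363303…
%ΔP = (2780 − 2070) / [(2070 + 2780)/2] = 710/2425 = 0.292783…
Arc Ed = %ΔQ / %ΔP = (-3176/8742) / (710/2425) = -1.24086…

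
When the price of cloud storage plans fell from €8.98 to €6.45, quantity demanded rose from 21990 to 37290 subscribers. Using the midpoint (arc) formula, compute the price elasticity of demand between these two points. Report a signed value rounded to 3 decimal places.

-1.574

%ΔQ = (37290 − 21990) / [(21990 + 37290)/2] = 15300/29640 = 0.516194…
%ΔP = (6.45 − 8.98) / [(8.98 + 6.45)/2] = -2.53/7.715 = -0.327932…
Arc Ed = %ΔQ / %ΔP = (15300/29640) / (-2.53/7.715) = -1.57408…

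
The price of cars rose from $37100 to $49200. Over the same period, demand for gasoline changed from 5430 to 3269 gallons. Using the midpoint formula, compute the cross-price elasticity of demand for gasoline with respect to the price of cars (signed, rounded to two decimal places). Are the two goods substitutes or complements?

%ΔQ_{gasoline} = (3269 − 5430)/avg = -2161/4349.5 = -0.496838…
%ΔP_{cars} = (49200 − 37100)/avg = 12100/43150 = 0.280417…
E_cross = (-2161/4349.5) / (12100/43150) = -1.7717…
E_cross < 0 ⇒ the goods are complements.

-1.77; complements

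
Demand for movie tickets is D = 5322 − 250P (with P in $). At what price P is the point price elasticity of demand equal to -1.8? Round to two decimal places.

Ed = −250P/(5322 − 250P). Set this equal to -1.8:
250P = 1.8·(5322 − 250P) ⇒ 250P(1 + 1.8) = 1.8·5322
P = 1.8·5322 / (250·2.8) = 13.6851…

13.69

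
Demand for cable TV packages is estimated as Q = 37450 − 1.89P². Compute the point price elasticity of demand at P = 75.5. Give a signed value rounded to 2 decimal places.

dQ/dP = −2·1.89·P = -285.39. At P = 75.5, Q = 26676.5275.
Ed = (dQ/dP)·(P/Q) = (-285.39) × (75.5/26676.5275) = -0.8077…

-0.81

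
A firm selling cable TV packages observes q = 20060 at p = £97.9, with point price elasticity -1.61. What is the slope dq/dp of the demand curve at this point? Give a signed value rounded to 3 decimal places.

Ed = (dq/dp)·(p/q) ⇒ dq/dp = Ed·q/p = (-1.61)·20060/97.9 = -329.89376…

-329.894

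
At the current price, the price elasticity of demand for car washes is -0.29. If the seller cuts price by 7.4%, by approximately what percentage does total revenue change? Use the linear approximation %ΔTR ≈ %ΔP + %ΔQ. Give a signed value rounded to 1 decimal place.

%ΔQ ≈ Ed × %ΔP = (-0.29) × (-7.4%) = +2.1460%
%ΔTR ≈ %ΔP + %ΔQ = (-7.4%) + (+2.1460%) = -5.2540%

-5.3%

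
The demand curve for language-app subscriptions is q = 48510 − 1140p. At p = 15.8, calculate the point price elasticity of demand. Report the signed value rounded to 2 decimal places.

dq/dp = −1140. At p = 15.8, q = 48510 − 1140(15.8) = 30498.
Ed = (dq/dp)·(p/q) = −1140 × (15.8/30498) = -0.5905…

-0.59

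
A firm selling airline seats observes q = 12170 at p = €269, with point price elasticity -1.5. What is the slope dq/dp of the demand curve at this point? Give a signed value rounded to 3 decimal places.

-67.862

Ed = (dq/dp)·(p/q) ⇒ dq/dp = Ed·q/p = (-1.5)·12170/269 = -67.86245…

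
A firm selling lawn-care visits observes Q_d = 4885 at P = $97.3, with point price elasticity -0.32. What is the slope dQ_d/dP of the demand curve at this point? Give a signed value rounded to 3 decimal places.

-16.066

Ed = (dQ_d/dP)·(P/Q_d) ⇒ dQ_d/dP = Ed·Q_d/P = (-0.32)·4885/97.3 = -16.06577…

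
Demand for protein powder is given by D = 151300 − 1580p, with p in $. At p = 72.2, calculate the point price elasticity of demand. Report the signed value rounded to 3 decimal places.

dD/dp = −1580. At p = 72.2, D = 151300 − 1580(72.2) = 37224.
Ed = (dD/dp)·(p/D) = −1580 × (72.2/37224) = -3.06458…

-3.065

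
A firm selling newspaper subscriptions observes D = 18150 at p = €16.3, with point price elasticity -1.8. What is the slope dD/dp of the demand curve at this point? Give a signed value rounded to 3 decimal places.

-2004.294

Ed = (dD/dp)·(p/D) ⇒ dD/dp = Ed·D/p = (-1.8)·18150/16.3 = -2004.29447…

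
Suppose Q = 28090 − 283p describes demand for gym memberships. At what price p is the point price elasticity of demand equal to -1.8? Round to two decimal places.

63.81

Ed = −283p/(28090 − 283p). Set this equal to -1.8:
283p = 1.8·(28090 − 283p) ⇒ 283p(1 + 1.8) = 1.8·28090
p = 1.8·28090 / (283·2.8) = 63.8086…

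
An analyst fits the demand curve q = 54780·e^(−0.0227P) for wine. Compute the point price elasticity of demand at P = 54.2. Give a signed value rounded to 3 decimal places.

-1.230

dq/dP = −0.0227·q = -363.344. At P = 54.2, q = 16006.3.
Ed = (dq/dP)·(P/q) = (-363.344) × (54.2/16006.3) = -1.23034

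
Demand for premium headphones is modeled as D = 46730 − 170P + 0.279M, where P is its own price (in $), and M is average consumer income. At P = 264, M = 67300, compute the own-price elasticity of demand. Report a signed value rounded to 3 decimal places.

At the given values, D = 46730 − 170(264) + 0.279(67300) = 20626.7.
∂D/∂P = −170.
E = (-170) × (264/20626.7) = -2.17582…

-2.176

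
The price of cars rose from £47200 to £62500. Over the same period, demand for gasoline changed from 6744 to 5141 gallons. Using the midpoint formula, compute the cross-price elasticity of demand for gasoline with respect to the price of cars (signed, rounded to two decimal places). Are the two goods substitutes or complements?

-0.97; complements

%ΔQ_{gasoline} = (5141 − 6744)/avg = -1603/5942.5 = -0.269751…
%ΔP_{cars} = (62500 − 47200)/avg = 15300/54850 = 0.278942…
E_cross = (-1603/5942.5) / (15300/54850) = -0.9670…
E_cross < 0 ⇒ the goods are complements.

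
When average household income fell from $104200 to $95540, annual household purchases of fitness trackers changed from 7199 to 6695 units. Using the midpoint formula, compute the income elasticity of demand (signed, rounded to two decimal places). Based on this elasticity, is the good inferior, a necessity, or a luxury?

%ΔQ = (6695 − 7199)/[( 7199 + 6695)/2] = -504/6947 = -0.072549…
%ΔIncome = (95540 − 104200)/[( 104200 + 95540)/2] = -8660/99870 = -0.086712…
E_income = (-504/6947) / (-8660/99870) = 0.8366…
0 < E_income < 1 ⇒ normal good, necessity.

0.84; necessity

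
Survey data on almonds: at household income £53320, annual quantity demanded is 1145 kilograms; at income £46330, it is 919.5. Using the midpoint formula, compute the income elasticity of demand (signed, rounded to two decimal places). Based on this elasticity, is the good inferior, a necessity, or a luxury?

1.56; luxury

%ΔQ = (919.5 − 1145)/[( 1145 + 919.5)/2] = -225.5/1032.25 = -0.218454…
%ΔIncome = (46330 − 53320)/[( 53320 + 46330)/2] = -6990/49825 = -0.140291…
E_income = (-225.5/1032.25) / (-6990/49825) = 1.5571…
E_income > 1 ⇒ normal good, luxury.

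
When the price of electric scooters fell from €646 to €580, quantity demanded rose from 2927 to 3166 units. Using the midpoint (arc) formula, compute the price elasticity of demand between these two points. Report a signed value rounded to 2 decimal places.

%ΔQ = (3166 − 2927) / [(2927 + 3166)/2] = 239/3046.5 = 0.078450…
%ΔP = (580 − 646) / [(646 + 580)/2] = -66/613 = -0.107667…
Arc Ed = %ΔQ / %ΔP = (239/3046.5) / (-66/613) = -0.7286…

-0.73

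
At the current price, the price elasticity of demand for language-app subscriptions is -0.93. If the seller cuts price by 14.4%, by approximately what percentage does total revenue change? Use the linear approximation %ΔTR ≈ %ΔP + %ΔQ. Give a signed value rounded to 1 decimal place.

%ΔQ ≈ Ed × %ΔP = (-0.93) × (-14.4%) = +13.3920%
%ΔTR ≈ %ΔP + %ΔQ = (-14.4%) + (+13.3920%) = -1.0080%

-1.0%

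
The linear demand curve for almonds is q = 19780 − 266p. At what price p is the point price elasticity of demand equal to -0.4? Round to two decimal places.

Ed = −266p/(19780 − 266p). Set this equal to -0.4:
266p = 0.4·(19780 − 266p) ⇒ 266p(1 + 0.4) = 0.4·19780
p = 0.4·19780 / (266·1.4) = 21.2459…

21.25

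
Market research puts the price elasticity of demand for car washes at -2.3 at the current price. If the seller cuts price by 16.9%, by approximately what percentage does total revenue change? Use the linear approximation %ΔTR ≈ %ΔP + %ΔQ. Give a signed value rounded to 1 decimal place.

%ΔQ ≈ Ed × %ΔP = (-2.3) × (-16.9%) = +38.8700%
%ΔTR ≈ %ΔP + %ΔQ = (-16.9%) + (+38.8700%) = +21.9700%

+22.0%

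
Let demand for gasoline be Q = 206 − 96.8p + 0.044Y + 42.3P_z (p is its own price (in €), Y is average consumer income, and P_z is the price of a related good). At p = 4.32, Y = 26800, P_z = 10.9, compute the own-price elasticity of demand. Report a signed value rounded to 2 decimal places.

-0.29

At the given values, Q = 206 − 96.8(4.32) + 0.044(26800) + 42.3(10.9) = 1428.094.
∂Q/∂p = −96.8.
E = (-96.8) × (4.32/1428.094) = -0.2928…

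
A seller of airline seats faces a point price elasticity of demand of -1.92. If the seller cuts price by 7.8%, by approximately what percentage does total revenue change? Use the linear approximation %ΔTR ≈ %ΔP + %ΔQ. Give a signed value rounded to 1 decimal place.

%ΔQ ≈ Ed × %ΔP = (-1.92) × (-7.8%) = +14.9760%
%ΔTR ≈ %ΔP + %ΔQ = (-7.8%) + (+14.9760%) = +7.1760%

+7.2%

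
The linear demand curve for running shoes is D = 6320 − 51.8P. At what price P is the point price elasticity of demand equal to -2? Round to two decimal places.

Ed = −51.8P/(6320 − 51.8P). Set this equal to -2:
51.8P = 2·(6320 − 51.8P) ⇒ 51.8P(1 + 2) = 2·6320
P = 2·6320 / (51.8·3) = 81.3384…

81.34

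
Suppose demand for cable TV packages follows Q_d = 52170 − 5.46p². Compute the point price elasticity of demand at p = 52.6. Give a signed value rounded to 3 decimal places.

-0.815

dQ_d/dp = −2·5.46·p = -574.392. At p = 52.6, Q_d = 37063.4904.
Ed = (dQ_d/dp)·(p/Q_d) = (-574.392) × (52.6/37063.4904) = -0.81516…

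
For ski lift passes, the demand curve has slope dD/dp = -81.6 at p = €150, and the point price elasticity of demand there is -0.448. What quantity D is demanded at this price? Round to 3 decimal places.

27321.429

Ed = (dD/dp)·(p/D) ⇒ D = (dD/dp)·p/Ed = (-81.6)·150/(-0.448) = 27321.42857…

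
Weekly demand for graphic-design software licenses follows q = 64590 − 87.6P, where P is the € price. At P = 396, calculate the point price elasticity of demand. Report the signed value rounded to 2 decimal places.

-1.16

dq/dP = −87.6. At P = 396, q = 64590 − 87.6(396) = 29900.4.
Ed = (dq/dP)·(P/q) = −87.6 × (396/29900.4) = -1.1601…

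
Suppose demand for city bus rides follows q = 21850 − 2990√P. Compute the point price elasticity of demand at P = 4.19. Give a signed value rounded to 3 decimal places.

dq/dP = −2990/(2√P) = -730.355. At P = 4.19, q = 15729.6.
Ed = (dq/dP)·(P/q) = (-730.355) × (4.19/15729.6) = -0.19454…

-0.195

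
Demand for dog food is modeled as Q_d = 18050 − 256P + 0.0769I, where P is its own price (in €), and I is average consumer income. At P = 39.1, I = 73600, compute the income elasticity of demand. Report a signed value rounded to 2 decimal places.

0.41

At the given values, Q_d = 18050 − 256(39.1) + 0.0769(73600) = 13700.24.
∂Q_d/∂I = 0.0769.
E = (0.0769) × (73600/13700.24) = 0.4131…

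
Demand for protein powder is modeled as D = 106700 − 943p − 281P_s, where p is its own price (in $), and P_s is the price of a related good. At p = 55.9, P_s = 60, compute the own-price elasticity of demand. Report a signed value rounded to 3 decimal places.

-1.420

At the given values, D = 106700 − 943(55.9) − 281(60) = 37126.3.
∂D/∂p = −943.
E = (-943) × (55.9/37126.3) = -1.41984…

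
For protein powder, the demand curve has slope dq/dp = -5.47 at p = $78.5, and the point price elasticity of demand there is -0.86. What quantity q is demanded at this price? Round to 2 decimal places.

Ed = (dq/dp)·(p/q) ⇒ q = (dq/dp)·p/Ed = (-5.47)·78.5/(-0.86) = 499.2965…

499.30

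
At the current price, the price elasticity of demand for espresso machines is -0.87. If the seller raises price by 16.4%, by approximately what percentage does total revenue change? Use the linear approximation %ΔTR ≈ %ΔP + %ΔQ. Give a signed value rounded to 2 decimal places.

+2.13%

%ΔQ ≈ Ed × %ΔP = (-0.87) × (+16.4%) = -14.2680%
%ΔTR ≈ %ΔP + %ΔQ = (+16.4%) + (-14.2680%) = +2.1320%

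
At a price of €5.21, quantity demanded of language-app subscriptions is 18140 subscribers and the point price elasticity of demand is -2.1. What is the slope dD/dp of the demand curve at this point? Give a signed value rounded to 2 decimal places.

Ed = (dD/dp)·(p/D) ⇒ dD/dp = Ed·D/p = (-2.1)·18140/5.21 = -7311.7082…

-7311.71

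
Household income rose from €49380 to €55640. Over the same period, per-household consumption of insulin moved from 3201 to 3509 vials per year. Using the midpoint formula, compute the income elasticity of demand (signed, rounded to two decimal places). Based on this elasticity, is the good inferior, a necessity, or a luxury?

%ΔQ = (3509 − 3201)/[( 3201 + 3509)/2] = 308/3355 = 0.091803…
%ΔIncome = (55640 − 49380)/[( 49380 + 55640)/2] = 6260/52510 = 0.119215…
E_income = (308/3355) / (6260/52510) = 0.7700…
0 < E_income < 1 ⇒ normal good, necessity.

0.77; necessity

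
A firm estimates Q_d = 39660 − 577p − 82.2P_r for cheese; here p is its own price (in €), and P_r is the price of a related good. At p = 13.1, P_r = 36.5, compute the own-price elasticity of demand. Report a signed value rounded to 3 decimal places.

At the given values, Q_d = 39660 − 577(13.1) − 82.2(36.5) = 29101.
∂Q_d/∂p = −577.
E = (-577) × (13.1/29101) = -0.25974…

-0.260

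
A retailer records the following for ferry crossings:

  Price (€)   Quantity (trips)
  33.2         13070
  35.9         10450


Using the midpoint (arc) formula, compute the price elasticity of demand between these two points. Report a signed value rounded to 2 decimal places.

-2.85

%ΔQ = (10450 − 13070) / [(13070 + 10450)/2] = -2620/11760 = -0.222789…
%ΔP = (35.9 − 33.2) / [(33.2 + 35.9)/2] = 2.7/34.55 = 0.078147…
Arc Ed = %ΔQ / %ΔP = (-2620/11760) / (2.7/34.55) = -2.8508…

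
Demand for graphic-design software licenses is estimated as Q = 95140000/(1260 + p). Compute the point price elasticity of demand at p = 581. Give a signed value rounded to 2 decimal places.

-0.32

dQ/dp = −95140000/(1260 + p)² = -28.0709. At p = 581, Q = 51678.4.
Ed = (dQ/dp)·(p/Q) = (-28.0709) × (581/51678.4) = -0.3155…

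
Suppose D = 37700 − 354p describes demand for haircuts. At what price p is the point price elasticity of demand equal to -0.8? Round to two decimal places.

Ed = −354p/(37700 − 354p). Set this equal to -0.8:
354p = 0.8·(37700 − 354p) ⇒ 354p(1 + 0.8) = 0.8·37700
p = 0.8·37700 / (354·1.8) = 47.3320…

47.33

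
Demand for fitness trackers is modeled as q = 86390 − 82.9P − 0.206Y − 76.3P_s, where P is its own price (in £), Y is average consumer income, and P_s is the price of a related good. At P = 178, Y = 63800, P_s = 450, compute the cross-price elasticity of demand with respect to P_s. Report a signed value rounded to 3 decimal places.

-1.421

At the given values, q = 86390 − 82.9(178) − 0.206(63800) − 76.3(450) = 24156.
∂q/∂P_s = -76.3.
E = (-76.3) × (450/24156) = -1.42138…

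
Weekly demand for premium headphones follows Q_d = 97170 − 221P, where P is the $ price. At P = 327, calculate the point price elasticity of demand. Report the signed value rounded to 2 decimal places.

-2.90

dQ_d/dP = −221. At P = 327, Q_d = 97170 − 221(327) = 24903.
Ed = (dQ_d/dP)·(P/Q_d) = −221 × (327/24903) = -2.9019…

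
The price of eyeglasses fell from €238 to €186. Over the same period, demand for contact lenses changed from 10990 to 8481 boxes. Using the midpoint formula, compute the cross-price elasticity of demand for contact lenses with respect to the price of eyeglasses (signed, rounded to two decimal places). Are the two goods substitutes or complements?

1.05; substitutes

%ΔQ_{contact lenses} = (8481 − 10990)/avg = -2509/9735.5 = -0.257716…
%ΔP_{eyeglasses} = (186 − 238)/avg = -52/212 = -0.245283…
E_cross = (-2509/9735.5) / (-52/212) = 1.0506…
E_cross > 0 ⇒ the goods are substitutes.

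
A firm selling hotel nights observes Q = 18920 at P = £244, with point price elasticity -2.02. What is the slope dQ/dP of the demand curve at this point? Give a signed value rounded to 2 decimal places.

Ed = (dQ/dP)·(P/Q) ⇒ dQ/dP = Ed·Q/P = (-2.02)·18920/244 = -156.6327…

-156.63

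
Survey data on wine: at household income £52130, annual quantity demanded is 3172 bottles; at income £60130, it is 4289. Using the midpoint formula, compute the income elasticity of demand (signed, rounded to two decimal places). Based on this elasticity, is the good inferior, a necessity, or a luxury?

%ΔQ = (4289 − 3172)/[( 3172 + 4289)/2] = 1117/3730.5 = 0.299423…
%ΔIncome = (60130 − 52130)/[( 52130 + 60130)/2] = 8000/56130 = 0.142526…
E_income = (1117/3730.5) / (8000/56130) = 2.1008…
E_income > 1 ⇒ normal good, luxury.

2.10; luxury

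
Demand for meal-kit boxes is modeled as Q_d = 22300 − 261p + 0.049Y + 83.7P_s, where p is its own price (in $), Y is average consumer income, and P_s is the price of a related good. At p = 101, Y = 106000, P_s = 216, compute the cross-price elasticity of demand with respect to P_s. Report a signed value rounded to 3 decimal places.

0.941

At the given values, Q_d = 22300 − 261(101) + 0.049(106000) + 83.7(216) = 19212.2.
∂Q_d/∂P_s = 83.7.
E = (83.7) × (216/19212.2) = 0.94102…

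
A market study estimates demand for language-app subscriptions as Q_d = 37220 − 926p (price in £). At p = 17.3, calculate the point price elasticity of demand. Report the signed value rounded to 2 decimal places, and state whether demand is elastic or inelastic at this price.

-0.76; inelastic

dQ_d/dp = −926. At p = 17.3, Q_d = 37220 − 926(17.3) = 21200.2.
Ed = (dQ_d/dp)·(p/Q_d) = −926 × (17.3/21200.2) = -0.7556…
|Ed| = 0.76 < 1, so demand is inelastic.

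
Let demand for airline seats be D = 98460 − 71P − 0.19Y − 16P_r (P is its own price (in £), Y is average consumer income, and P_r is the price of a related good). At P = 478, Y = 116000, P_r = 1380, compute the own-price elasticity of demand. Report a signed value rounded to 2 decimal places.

-1.66

At the given values, D = 98460 − 71(478) − 0.19(116000) − 16(1380) = 20402.
∂D/∂P = −71.
E = (-71) × (478/20402) = -1.6634…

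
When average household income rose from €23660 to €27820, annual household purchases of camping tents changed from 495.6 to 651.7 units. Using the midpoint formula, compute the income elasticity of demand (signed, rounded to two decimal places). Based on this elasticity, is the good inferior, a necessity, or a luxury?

%ΔQ = (651.7 − 495.6)/[( 495.6 + 651.7)/2] = 156.1/573.65 = 0.272117…
%ΔIncome = (27820 − 23660)/[( 23660 + 27820)/2] = 4160/25740 = 0.161616…
E_income = (156.1/573.65) / (4160/25740) = 1.6837…
E_income > 1 ⇒ normal good, luxury.

1.68; luxury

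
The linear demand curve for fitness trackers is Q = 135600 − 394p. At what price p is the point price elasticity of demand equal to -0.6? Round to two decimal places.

Ed = −394p/(135600 − 394p). Set this equal to -0.6:
394p = 0.6·(135600 − 394p) ⇒ 394p(1 + 0.6) = 0.6·135600
p = 0.6·135600 / (394·1.6) = 129.0609…

129.06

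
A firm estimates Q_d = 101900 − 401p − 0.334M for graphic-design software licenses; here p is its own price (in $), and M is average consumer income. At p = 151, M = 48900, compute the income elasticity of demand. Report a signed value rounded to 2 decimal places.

-0.65

At the given values, Q_d = 101900 − 401(151) − 0.334(48900) = 25016.4.
∂Q_d/∂M = -0.334.
E = (-0.334) × (48900/25016.4) = -0.6528…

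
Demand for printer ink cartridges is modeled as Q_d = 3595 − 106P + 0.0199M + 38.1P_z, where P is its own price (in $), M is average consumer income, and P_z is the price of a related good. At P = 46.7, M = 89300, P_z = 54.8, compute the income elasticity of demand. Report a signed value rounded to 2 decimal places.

0.71

At the given values, Q_d = 3595 − 106(46.7) + 0.0199(89300) + 38.1(54.8) = 2509.75.
∂Q_d/∂M = 0.0199.
E = (0.0199) × (89300/2509.75) = 0.7080…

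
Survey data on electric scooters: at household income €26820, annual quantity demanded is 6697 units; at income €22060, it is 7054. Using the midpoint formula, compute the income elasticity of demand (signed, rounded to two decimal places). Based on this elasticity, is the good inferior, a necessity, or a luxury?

-0.27; inferior

%ΔQ = (7054 − 6697)/[( 6697 + 7054)/2] = 357/6875.5 = 0.051923…
%ΔIncome = (22060 − 26820)/[( 26820 + 22060)/2] = -4760/24440 = -0.194762…
E_income = (357/6875.5) / (-4760/24440) = -0.2665…
E_income < 0 ⇒ inferior good.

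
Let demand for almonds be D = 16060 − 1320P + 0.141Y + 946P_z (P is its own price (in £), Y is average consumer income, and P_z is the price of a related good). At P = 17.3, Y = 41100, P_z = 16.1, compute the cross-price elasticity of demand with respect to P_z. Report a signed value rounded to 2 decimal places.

At the given values, D = 16060 − 1320(17.3) + 0.141(41100) + 946(16.1) = 14249.7.
∂D/∂P_z = 946.
E = (946) × (16.1/14249.7) = 1.0688…

1.07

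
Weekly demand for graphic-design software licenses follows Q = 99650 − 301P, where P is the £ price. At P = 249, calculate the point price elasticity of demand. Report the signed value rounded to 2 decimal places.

-3.03

dQ/dP = −301. At P = 249, Q = 99650 − 301(249) = 24701.
Ed = (dQ/dP)·(P/Q) = −301 × (249/24701) = -3.0342…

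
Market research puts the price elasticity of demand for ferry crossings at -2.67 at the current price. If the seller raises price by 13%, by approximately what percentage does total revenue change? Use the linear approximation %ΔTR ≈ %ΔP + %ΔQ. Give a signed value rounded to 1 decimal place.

-21.7%

%ΔQ ≈ Ed × %ΔP = (-2.67) × (+13%) = -34.7100%
%ΔTR ≈ %ΔP + %ΔQ = (+13%) + (-34.7100%) = -21.7100%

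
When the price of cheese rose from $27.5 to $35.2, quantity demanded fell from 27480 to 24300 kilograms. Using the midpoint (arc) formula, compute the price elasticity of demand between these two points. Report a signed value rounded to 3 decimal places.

%ΔQ = (24300 − 27480) / [(27480 + 24300)/2] = -3180/25890 = -0.122827…
%ΔP = (35.2 − 27.5) / [(27.5 + 35.2)/2] = 7.7/31.35 = 0.245614…
Arc Ed = %ΔQ / %ΔP = (-3180/25890) / (7.7/31.35) = -0.50008…

-0.500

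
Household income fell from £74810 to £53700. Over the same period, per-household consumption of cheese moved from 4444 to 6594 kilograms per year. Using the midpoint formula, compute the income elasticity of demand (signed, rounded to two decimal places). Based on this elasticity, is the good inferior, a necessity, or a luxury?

%ΔQ = (6594 − 4444)/[( 4444 + 6594)/2] = 2150/5519 = 0.389563…
%ΔIncome = (53700 − 74810)/[( 74810 + 53700)/2] = -21110/64255 = -0.328534…
E_income = (2150/5519) / (-21110/64255) = -1.1857…
E_income < 0 ⇒ inferior good.

-1.19; inferior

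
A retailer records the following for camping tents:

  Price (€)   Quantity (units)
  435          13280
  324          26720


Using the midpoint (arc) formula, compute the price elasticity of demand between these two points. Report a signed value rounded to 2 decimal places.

%ΔQ = (26720 − 13280) / [(13280 + 26720)/2] = 13440/20000 = 0.672
%ΔP = (324 − 435) / [(435 + 324)/2] = -111/379.5 = -0.292490…
Arc Ed = %ΔQ / %ΔP = (13440/20000) / (-111/379.5) = -2.2975…

-2.30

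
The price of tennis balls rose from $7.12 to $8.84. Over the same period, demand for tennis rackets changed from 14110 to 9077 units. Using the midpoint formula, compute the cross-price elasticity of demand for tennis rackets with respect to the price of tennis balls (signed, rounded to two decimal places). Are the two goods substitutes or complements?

-2.01; complements

%ΔQ_{tennis rackets} = (9077 − 14110)/avg = -5033/11593.5 = -0.434122…
%ΔP_{tennis balls} = (8.84 − 7.12)/avg = 1.72/7.98 = 0.215538…
E_cross = (-5033/11593.5) / (1.72/7.98) = -2.0141…
E_cross < 0 ⇒ the goods are complements.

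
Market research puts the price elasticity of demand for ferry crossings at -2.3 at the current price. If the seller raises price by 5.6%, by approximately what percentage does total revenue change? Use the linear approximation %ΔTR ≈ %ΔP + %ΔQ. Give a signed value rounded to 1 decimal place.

-7.3%

%ΔQ ≈ Ed × %ΔP = (-2.3) × (+5.6%) = -12.8800%
%ΔTR ≈ %ΔP + %ΔQ = (+5.6%) + (-12.8800%) = -7.2800%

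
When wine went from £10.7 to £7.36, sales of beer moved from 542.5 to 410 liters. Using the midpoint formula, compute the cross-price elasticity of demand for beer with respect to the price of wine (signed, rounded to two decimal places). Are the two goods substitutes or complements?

0.75; substitutes

%ΔQ_{beer} = (410 − 542.5)/avg = -132.5/476.25 = -0.278215…
%ΔP_{wine} = (7.36 − 10.7)/avg = -3.34/9.03 = -0.369878…
E_cross = (-132.5/476.25) / (-3.34/9.03) = 0.7521…
E_cross > 0 ⇒ the goods are substitutes.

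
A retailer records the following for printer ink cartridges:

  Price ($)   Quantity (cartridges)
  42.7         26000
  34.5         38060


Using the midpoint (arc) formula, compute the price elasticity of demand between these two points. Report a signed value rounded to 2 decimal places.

%ΔQ = (38060 − 26000) / [(26000 + 38060)/2] = 12060/32030 = 0.376522…
%ΔP = (34.5 − 42.7) / [(42.7 + 34.5)/2] = -8.2/38.6 = -0.212435…
Arc Ed = %ΔQ / %ΔP = (12060/32030) / (-8.2/38.6) = -1.7724…

-1.77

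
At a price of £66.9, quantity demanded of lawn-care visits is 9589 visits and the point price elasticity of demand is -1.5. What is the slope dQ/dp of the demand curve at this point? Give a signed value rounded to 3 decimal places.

Ed = (dQ/dp)·(p/Q) ⇒ dQ/dp = Ed·Q/p = (-1.5)·9589/66.9 = -215

-215.000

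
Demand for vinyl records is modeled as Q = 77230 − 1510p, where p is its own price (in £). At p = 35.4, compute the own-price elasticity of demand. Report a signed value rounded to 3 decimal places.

At the given values, Q = 77230 − 1510(35.4) = 23776.
∂Q/∂p = −1510.
E = (-1510) × (35.4/23776) = -2.24823…

-2.248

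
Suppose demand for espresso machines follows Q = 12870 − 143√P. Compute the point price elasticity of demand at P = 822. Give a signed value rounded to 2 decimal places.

-0.23

dQ/dP = −143/(2√P) = -2.49385. At P = 822, Q = 8770.11.
Ed = (dQ/dP)·(P/Q) = (-2.49385) × (822/8770.11) = -0.2337…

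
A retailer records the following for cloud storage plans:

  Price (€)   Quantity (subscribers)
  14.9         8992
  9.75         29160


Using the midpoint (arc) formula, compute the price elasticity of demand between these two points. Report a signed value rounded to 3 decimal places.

-2.530

%ΔQ = (29160 − 8992) / [(8992 + 29160)/2] = 20168/19076 = 1.057244…
%ΔP = (9.75 − 14.9) / [(14.9 + 9.75)/2] = -5.15/12.325 = -0.417849…
Arc Ed = %ΔQ / %ΔP = (20168/19076) / (-5.15/12.325) = -2.53020…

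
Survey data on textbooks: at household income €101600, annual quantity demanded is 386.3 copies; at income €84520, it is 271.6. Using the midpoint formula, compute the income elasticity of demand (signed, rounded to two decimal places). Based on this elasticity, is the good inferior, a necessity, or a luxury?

1.90; luxury

%ΔQ = (271.6 − 386.3)/[( 386.3 + 271.6)/2] = -114.7/328.95 = -0.348685…
%ΔIncome = (84520 − 101600)/[( 101600 + 84520)/2] = -17080/93060 = -0.183537…
E_income = (-114.7/328.95) / (-17080/93060) = 1.8998…
E_income > 1 ⇒ normal good, luxury.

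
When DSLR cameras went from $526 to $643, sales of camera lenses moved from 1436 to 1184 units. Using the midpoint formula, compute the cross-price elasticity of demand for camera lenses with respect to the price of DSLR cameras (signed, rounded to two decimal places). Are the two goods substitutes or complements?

%ΔQ_{camera lenses} = (1184 − 1436)/avg = -252/1310 = -0.192366…
%ΔP_{DSLR cameras} = (643 − 526)/avg = 117/584.5 = 0.200171…
E_cross = (-252/1310) / (117/584.5) = -0.9610…
E_cross < 0 ⇒ the goods are complements.

-0.96; complements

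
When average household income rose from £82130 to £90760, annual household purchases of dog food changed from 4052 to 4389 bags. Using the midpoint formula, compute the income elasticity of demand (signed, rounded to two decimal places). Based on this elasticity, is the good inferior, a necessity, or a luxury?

0.80; necessity

%ΔQ = (4389 − 4052)/[( 4052 + 4389)/2] = 337/4220.5 = 0.079848…
%ΔIncome = (90760 − 82130)/[( 82130 + 90760)/2] = 8630/86445 = 0.099832…
E_income = (337/4220.5) / (8630/86445) = 0.7998…
0 < E_income < 1 ⇒ normal good, necessity.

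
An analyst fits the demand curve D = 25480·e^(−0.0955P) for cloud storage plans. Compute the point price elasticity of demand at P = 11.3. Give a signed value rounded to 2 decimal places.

-1.08

dD/dP = −0.0955·D = -827.054. At P = 11.3, D = 8660.25.
Ed = (dD/dP)·(P/D) = (-827.054) × (11.3/8660.25) = -1.0791…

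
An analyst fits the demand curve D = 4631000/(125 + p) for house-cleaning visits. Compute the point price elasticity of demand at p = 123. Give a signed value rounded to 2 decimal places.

-0.50

dD/dp = −4631000/(125 + p)² = -75.2959. At p = 123, D = 18673.4.
Ed = (dD/dp)·(p/D) = (-75.2959) × (123/18673.4) = -0.4959…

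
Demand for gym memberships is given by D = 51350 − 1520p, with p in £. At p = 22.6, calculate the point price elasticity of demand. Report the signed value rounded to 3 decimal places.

-2.021

dD/dp = −1520. At p = 22.6, D = 51350 − 1520(22.6) = 16998.
Ed = (dD/dp)·(p/D) = −1520 × (22.6/16998) = -2.02094…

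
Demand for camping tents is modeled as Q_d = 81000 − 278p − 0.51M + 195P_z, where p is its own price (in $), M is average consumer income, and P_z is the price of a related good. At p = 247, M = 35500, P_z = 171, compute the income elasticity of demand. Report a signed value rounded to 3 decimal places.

-0.657

At the given values, Q_d = 81000 − 278(247) − 0.51(35500) + 195(171) = 27574.
∂Q_d/∂M = -0.51.
E = (-0.51) × (35500/27574) = -0.65659…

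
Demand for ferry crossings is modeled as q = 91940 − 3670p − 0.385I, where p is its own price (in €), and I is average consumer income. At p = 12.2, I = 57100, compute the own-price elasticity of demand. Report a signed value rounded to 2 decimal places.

-1.78

At the given values, q = 91940 − 3670(12.2) − 0.385(57100) = 25182.5.
∂q/∂p = −3670.
E = (-3670) × (12.2/25182.5) = -1.7779…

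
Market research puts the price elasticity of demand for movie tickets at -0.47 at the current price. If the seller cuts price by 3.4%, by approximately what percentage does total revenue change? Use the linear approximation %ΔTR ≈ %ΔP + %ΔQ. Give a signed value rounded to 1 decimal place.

%ΔQ ≈ Ed × %ΔP = (-0.47) × (-3.4%) = +1.5980%
%ΔTR ≈ %ΔP + %ΔQ = (-3.4%) + (+1.5980%) = -1.8020%

-1.8%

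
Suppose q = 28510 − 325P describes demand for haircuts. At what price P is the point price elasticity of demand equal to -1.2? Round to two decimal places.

47.85

Ed = −325P/(28510 − 325P). Set this equal to -1.2:
325P = 1.2·(28510 − 325P) ⇒ 325P(1 + 1.2) = 1.2·28510
P = 1.2·28510 / (325·2.2) = 47.8489…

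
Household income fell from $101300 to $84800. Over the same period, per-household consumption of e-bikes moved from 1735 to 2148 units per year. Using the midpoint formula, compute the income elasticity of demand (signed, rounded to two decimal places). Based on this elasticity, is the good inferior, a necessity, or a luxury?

-1.20; inferior

%ΔQ = (2148 − 1735)/[( 1735 + 2148)/2] = 413/1941.5 = 0.212722…
%ΔIncome = (84800 − 101300)/[( 101300 + 84800)/2] = -16500/93050 = -0.177324…
E_income = (413/1941.5) / (-16500/93050) = -1.1996…
E_income < 0 ⇒ inferior good.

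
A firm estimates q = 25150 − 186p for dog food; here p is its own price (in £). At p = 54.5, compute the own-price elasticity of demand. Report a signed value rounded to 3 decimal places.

At the given values, q = 25150 − 186(54.5) = 15013.
∂q/∂p = −186.
E = (-186) × (54.5/15013) = -0.67521…

-0.675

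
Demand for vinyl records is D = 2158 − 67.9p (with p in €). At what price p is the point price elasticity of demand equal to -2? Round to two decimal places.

21.19

Ed = −67.9p/(2158 − 67.9p). Set this equal to -2:
67.9p = 2·(2158 − 67.9p) ⇒ 67.9p(1 + 2) = 2·2158
p = 2·2158 / (67.9·3) = 21.1880…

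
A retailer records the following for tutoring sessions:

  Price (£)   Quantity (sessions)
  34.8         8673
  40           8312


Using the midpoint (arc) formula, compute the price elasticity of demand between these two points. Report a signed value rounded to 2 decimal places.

-0.31

%ΔQ = (8312 − 8673) / [(8673 + 8312)/2] = -361/8492.5 = -0.042508…
%ΔP = (40 − 34.8) / [(34.8 + 40)/2] = 5.2/37.4 = 0.139037…
Arc Ed = %ΔQ / %ΔP = (-361/8492.5) / (5.2/37.4) = -0.3057…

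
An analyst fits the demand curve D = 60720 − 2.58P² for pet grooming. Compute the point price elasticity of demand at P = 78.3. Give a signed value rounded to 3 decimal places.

dD/dP = −2·2.58·P = -404.028. At P = 78.3, D = 44902.3038.
Ed = (dD/dP)·(P/D) = (-404.028) × (78.3/44902.3038) = -0.70453…

-0.705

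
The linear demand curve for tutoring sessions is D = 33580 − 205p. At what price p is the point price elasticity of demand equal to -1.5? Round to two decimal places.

98.28

Ed = −205p/(33580 − 205p). Set this equal to -1.5:
205p = 1.5·(33580 − 205p) ⇒ 205p(1 + 1.5) = 1.5·33580
p = 1.5·33580 / (205·2.5) = 98.2829…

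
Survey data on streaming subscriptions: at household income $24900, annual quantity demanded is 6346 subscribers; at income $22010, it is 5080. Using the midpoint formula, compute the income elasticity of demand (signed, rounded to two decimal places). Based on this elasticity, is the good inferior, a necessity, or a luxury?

%ΔQ = (5080 − 6346)/[( 6346 + 5080)/2] = -1266/5713 = -0.221599…
%ΔIncome = (22010 − 24900)/[( 24900 + 22010)/2] = -2890/23455 = -0.123214…
E_income = (-1266/5713) / (-2890/23455) = 1.7984…
E_income > 1 ⇒ normal good, luxury.

1.80; luxury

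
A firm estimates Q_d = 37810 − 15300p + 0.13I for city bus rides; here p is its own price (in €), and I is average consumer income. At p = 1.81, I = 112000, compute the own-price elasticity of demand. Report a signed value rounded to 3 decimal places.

-1.122

At the given values, Q_d = 37810 − 15300(1.81) + 0.13(112000) = 24677.
∂Q_d/∂p = −15300.
E = (-15300) × (1.81/24677) = -1.12221…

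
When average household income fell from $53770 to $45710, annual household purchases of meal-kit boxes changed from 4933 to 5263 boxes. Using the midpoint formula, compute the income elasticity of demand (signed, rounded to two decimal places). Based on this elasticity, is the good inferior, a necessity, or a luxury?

%ΔQ = (5263 − 4933)/[( 4933 + 5263)/2] = 330/5098 = 0.064731…
%ΔIncome = (45710 − 53770)/[( 53770 + 45710)/2] = -8060/49740 = -0.162042…
E_income = (330/5098) / (-8060/49740) = -0.3994…
E_income < 0 ⇒ inferior good.

-0.40; inferior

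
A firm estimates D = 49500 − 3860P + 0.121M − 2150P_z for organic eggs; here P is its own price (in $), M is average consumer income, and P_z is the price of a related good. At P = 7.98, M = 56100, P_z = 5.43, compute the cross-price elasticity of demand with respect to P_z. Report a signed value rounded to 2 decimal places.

-0.85

At the given values, D = 49500 − 3860(7.98) + 0.121(56100) − 2150(5.43) = 13810.8.
∂D/∂P_z = -2150.
E = (-2150) × (5.43/13810.8) = -0.8453…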